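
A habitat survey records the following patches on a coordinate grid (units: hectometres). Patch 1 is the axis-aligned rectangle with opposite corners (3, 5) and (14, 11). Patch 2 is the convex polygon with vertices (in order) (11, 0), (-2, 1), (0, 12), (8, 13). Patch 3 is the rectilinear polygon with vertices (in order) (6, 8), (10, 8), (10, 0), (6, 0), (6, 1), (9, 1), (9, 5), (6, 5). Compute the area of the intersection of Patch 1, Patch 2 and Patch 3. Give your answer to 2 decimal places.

The intersection is the polygon with vertices (9.846,5), (9,5), (6,5), (6,8), (9.154,8).
By the shoelace formula its area is 10.50.

10.50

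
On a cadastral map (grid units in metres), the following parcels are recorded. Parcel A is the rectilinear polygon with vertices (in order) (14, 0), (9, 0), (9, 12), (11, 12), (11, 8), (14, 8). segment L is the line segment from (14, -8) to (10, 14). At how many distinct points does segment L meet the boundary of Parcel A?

4

The segment meets the boundary at (11.091,8), (11,8.5), (12.545,0), (10.364,12).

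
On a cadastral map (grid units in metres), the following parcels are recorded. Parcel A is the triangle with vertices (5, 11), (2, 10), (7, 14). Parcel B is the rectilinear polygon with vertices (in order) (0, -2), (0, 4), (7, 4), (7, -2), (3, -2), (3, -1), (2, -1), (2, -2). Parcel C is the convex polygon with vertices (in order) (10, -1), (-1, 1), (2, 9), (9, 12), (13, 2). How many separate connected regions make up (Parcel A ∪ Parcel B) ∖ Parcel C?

3

(Parcel A ∪ Parcel B) ∖ Parcel C splits into 3 disjoint pieces (area 3.5, area 14.2727, area 0.0208).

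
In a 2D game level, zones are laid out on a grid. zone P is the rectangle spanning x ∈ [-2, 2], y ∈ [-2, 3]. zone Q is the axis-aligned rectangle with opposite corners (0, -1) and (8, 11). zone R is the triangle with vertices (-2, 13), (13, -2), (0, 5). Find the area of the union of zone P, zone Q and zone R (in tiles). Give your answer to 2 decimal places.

By inclusion–exclusion:
Individual areas: |zone P| = 20, |zone Q| = 96, |zone R| = 45.
|zone P∩zone Q|: x∈[0,2], y∈[-1,3] → 2·4 = 8.
|zone P∩zone R| = 0.
|zone Q∩zone R| = 33.2308.
|zone P∩zone Q∩zone R| = 0.
|zone P ∪ zone Q ∪ zone R| = 161 − 41.2308 + 0 = 119.77.

119.77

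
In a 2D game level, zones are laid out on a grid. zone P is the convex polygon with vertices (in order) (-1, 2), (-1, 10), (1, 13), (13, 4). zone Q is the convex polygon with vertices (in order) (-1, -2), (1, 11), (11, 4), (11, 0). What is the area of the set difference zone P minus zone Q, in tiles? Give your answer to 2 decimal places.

|zone P| = 83, |zone P∩zone Q| = 50.9727.
|zone P ∖ zone Q| = |zone P| − |zone P∩zone Q| = 83 − 50.9727 = 32.03.

32.03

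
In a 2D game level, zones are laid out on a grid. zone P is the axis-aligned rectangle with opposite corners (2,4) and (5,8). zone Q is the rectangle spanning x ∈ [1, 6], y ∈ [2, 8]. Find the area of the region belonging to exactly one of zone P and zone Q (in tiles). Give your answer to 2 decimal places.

18.00

|zone P∩zone Q|: x∈[2,5], y∈[4,8] → 3·4 = 12.
|zone P △ zone Q| = |zone P| + |zone Q| − 2·|zone P∩zone Q| = 12 + 30 − 24 = 18.00.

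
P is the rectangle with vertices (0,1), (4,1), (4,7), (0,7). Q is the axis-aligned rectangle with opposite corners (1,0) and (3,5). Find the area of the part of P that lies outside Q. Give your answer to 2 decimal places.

16.00

|P∩Q|: x∈[1,3], y∈[1,5] → 2·4 = 8.
|P| = 24.
|P ∖ Q| = |P| − |P∩Q| = 24 − 8 = 16.00.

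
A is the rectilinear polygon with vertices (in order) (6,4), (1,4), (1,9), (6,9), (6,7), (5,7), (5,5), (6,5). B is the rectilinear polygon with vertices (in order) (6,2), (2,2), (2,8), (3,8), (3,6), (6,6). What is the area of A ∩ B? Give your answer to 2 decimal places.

9.00

The intersection is the polygon with vertices (2,4), (2,8), (3,8), (3,6), (5,6), (5,5), (6,5), (6,4).
By the shoelace formula its area is 9.00.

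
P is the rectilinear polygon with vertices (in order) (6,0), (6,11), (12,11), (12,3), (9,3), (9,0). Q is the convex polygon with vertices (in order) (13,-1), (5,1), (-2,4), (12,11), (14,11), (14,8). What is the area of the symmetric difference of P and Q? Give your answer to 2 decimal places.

69.25

|P| = 57, |Q| = 106, |P∩Q| = 46.875.
|P △ Q| = |P| + |Q| − 2·|P∩Q| = 57 + 106 − 93.75 = 69.25.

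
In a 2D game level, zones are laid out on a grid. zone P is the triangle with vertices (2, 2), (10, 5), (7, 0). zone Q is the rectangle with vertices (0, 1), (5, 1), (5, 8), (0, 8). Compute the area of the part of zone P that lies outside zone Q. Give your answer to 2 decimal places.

12.06

|zone P| = 15.5, |zone P∩zone Q| = 3.4375.
|zone P ∖ zone Q| = |zone P| − |zone P∩zone Q| = 15.5 − 3.4375 = 12.06.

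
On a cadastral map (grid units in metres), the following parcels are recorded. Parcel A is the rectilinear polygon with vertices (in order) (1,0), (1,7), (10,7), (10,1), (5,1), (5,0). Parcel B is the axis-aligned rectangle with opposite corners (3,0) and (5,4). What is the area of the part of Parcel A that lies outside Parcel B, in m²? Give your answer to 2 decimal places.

|Parcel A| = 58, |Parcel A∩Parcel B| = 8.
|Parcel A ∖ Parcel B| = |Parcel A| − |Parcel A∩Parcel B| = 58 − 8 = 50.00.

50.00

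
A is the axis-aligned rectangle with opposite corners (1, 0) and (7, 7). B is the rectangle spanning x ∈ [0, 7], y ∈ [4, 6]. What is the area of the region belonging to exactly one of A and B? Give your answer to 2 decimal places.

|A∩B|: x∈[1,7], y∈[4,6] → 6·2 = 12.
|A △ B| = |A| + |B| − 2·|A∩B| = 42 + 14 − 24 = 32.00.

32.00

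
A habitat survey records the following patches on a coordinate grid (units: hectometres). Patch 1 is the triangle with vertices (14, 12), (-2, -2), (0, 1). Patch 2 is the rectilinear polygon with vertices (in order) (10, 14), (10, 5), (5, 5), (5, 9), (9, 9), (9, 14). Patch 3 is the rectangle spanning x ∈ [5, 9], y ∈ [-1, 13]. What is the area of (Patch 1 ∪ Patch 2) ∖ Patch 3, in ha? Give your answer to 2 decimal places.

|Patch 1 ∪ Patch 2| = 32.5325.
|(Patch 1 ∪ Patch 2) ∩ Patch 3| = 16.4343.
|(Patch 1 ∪ Patch 2) ∖ Patch 3| = 32.5325 − 16.4343 = 16.10.

16.10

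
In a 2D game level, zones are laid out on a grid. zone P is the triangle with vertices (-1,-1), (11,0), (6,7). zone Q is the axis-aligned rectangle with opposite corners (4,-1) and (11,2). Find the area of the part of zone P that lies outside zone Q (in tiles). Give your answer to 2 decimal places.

29.89

|zone P| = 44.5, |zone P∩zone Q| = 14.6131.
|zone P ∖ zone Q| = |zone P| − |zone P∩zone Q| = 44.5 − 14.6131 = 29.89.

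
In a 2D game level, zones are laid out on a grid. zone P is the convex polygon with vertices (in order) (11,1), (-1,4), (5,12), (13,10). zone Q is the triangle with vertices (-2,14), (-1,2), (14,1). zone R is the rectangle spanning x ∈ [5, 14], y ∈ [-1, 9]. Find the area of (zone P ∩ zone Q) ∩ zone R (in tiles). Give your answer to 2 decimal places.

The region (zone P ∩ zone Q) ∩ zone R is the polygon with vertices (11.459,3.065), (11.044,1.197), (9.909,1.273), (5,2.5), (5,8.312).
By the shoelace formula its area is 25.20.

25.20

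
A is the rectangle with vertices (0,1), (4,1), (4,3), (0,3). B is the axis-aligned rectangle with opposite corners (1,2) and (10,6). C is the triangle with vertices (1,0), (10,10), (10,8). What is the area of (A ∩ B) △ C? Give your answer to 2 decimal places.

11.00

|A ∩ B| = 3.
|(A ∩ B) ∩ C| = 0.5.
|(A ∩ B) △ C| = 3 + 9 − 1 = 11.00.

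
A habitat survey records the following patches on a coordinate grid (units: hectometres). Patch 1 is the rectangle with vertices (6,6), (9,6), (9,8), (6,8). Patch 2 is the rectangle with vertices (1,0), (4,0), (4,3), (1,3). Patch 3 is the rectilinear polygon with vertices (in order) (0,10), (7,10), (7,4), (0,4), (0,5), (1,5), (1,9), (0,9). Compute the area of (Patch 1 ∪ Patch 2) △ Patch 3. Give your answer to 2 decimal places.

|Patch 1 ∪ Patch 2| = 15.
|(Patch 1 ∪ Patch 2) ∩ Patch 3| = 2.
|(Patch 1 ∪ Patch 2) △ Patch 3| = 15 + 38 − 4 = 49.00.

49.00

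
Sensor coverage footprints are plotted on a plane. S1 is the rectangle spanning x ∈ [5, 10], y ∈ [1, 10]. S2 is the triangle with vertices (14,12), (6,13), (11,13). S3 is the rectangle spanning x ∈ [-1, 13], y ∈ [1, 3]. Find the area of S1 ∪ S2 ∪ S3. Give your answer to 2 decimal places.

By inclusion–exclusion:
Individual areas: |S1| = 45, |S2| = 2.5, |S3| = 28.
|S1∩S2| = 0.
|S1∩S3|: x∈[5,10], y∈[1,3] → 5·2 = 10.
|S2∩S3| = 0.
|S1∩S2∩S3| = 0.
|S1 ∪ S2 ∪ S3| = 75.5 − 10 + 0 = 65.50.

65.50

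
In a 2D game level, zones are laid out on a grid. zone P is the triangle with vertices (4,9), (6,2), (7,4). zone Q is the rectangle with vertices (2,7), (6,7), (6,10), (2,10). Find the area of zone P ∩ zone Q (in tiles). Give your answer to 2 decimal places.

The intersection is the polygon with vertices (4,9), (5.2,7), (4.571,7).
By the shoelace formula its area is 0.63.

0.63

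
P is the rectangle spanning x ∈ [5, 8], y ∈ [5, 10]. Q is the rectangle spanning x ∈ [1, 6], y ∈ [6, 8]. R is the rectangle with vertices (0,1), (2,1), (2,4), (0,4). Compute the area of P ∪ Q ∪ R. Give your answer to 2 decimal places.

By inclusion–exclusion:
Individual areas: |P| = 15, |Q| = 10, |R| = 6.
|P∩Q|: x∈[5,6], y∈[6,8] → 1·2 = 2.
|P∩R| = 0 (no overlap).
|Q∩R| = 0 (no overlap).
|P∩Q∩R| = 0.
|P ∪ Q ∪ R| = 31 − 2 + 0 = 29.00.

29.00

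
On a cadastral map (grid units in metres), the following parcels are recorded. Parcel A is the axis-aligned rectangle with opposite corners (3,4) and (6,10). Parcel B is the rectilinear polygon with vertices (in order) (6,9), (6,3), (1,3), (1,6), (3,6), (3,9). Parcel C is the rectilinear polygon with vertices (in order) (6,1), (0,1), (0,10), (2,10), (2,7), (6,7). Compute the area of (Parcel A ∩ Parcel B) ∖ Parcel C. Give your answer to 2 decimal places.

|Parcel A ∩ Parcel B| = 15.
|(Parcel A ∩ Parcel B) ∩ Parcel C| = 9.
|(Parcel A ∩ Parcel B) ∖ Parcel C| = 15 − 9 = 6.00.

6.00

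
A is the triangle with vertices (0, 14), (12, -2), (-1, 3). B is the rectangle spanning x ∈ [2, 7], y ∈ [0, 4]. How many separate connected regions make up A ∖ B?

A ∖ B is a single connected region.

1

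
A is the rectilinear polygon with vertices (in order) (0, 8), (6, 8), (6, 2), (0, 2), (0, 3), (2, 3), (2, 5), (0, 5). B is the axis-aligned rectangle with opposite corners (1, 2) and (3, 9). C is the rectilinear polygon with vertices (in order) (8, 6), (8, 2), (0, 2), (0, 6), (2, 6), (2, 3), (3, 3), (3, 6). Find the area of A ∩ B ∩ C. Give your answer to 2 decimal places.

3.00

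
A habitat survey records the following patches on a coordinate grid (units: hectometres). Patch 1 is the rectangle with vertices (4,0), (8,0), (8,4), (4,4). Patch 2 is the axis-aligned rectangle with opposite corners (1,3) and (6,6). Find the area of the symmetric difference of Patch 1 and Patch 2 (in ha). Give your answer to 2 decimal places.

|Patch 1∩Patch 2|: x∈[4,6], y∈[3,4] → 2·1 = 2.
|Patch 1 △ Patch 2| = |Patch 1| + |Patch 2| − 2·|Patch 1∩Patch 2| = 16 + 15 − 4 = 27.00.

27.00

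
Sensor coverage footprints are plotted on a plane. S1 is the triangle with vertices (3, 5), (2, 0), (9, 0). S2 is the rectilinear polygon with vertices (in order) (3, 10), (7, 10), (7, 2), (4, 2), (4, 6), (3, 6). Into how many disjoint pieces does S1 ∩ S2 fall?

1

S1 ∩ S2 is a single connected region.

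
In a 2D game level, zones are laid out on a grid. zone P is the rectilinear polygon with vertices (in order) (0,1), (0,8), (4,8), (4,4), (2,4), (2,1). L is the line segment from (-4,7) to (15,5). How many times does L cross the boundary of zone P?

The segment meets the boundary at (4,6.158), (0,6.579).

2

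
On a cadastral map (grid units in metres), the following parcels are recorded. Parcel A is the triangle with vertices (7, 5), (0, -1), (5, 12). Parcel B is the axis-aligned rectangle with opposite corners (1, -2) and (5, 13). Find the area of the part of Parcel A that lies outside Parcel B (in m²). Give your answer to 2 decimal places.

9.59

|Parcel A| = 30.5, |Parcel A∩Parcel B| = 20.9143.
|Parcel A ∖ Parcel B| = |Parcel A| − |Parcel A∩Parcel B| = 30.5 − 20.9143 = 9.59.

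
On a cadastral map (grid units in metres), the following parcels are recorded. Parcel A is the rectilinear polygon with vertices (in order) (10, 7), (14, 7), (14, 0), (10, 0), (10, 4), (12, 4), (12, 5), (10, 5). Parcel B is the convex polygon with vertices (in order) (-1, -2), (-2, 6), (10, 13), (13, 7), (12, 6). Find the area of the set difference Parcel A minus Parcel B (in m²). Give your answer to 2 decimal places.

|Parcel A| = 26, |Parcel A∩Parcel B| = 3.6875.
|Parcel A ∖ Parcel B| = |Parcel A| − |Parcel A∩Parcel B| = 26 − 3.6875 = 22.31.

22.31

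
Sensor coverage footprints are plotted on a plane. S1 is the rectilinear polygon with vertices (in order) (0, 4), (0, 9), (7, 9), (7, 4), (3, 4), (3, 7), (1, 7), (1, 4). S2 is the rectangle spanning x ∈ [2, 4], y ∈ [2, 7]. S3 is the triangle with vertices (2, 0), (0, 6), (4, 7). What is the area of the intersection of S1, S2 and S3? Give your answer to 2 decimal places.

The intersection is the polygon with vertices (3,6.75), (4,7), (3.143,4), (3,4).
By the shoelace formula its area is 1.59.

1.59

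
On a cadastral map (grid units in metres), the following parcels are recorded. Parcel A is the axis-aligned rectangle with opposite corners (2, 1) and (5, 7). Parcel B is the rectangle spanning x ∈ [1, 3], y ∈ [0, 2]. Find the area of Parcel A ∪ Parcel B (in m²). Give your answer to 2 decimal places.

21.00

By inclusion–exclusion:
Individual areas: |Parcel A| = 18, |Parcel B| = 4.
|Parcel A∩Parcel B|: x∈[2,3], y∈[1,2] → 1·1 = 1.
|Parcel A ∪ Parcel B| = 22 − 1 = 21.00.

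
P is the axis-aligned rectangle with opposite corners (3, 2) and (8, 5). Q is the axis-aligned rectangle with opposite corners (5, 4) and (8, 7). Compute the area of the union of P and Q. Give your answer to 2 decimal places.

By inclusion–exclusion:
Individual areas: |P| = 15, |Q| = 9.
|P∩Q|: x∈[5,8], y∈[4,5] → 3·1 = 3.
|P ∪ Q| = 24 − 3 = 21.00.

21.00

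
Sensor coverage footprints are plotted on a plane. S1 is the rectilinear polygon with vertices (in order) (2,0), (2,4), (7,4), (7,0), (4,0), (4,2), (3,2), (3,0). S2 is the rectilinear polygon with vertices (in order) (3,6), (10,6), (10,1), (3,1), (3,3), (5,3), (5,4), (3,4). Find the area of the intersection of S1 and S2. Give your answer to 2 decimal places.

9.00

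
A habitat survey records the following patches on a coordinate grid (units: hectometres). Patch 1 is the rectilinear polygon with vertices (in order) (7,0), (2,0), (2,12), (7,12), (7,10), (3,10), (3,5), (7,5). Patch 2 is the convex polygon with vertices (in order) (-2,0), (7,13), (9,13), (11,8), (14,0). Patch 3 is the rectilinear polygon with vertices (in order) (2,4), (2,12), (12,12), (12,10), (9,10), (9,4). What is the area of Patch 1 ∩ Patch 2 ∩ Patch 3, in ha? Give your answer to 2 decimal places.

9.27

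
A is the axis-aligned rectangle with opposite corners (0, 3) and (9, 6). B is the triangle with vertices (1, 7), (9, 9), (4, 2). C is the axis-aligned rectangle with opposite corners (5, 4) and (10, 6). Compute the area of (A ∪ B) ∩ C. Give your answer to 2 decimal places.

8.00

The region (A ∪ B) ∩ C is the polygon with vertices (9,4), (5,4), (5,6), (6.857,6), (9,6).
By the shoelace formula its area is 8.00.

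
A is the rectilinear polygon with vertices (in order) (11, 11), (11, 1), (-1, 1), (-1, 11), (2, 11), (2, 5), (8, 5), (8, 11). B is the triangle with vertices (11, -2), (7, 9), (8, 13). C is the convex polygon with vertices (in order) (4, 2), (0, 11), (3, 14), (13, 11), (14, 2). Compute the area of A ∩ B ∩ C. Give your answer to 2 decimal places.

The intersection is the polygon with vertices (8,6.25), (8,11), (8.4,11), (10.2,2), (9.546,2).
By the shoelace formula its area is 8.42.

8.42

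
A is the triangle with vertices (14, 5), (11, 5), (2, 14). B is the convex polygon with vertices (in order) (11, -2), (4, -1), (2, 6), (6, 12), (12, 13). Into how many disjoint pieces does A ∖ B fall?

2

A ∖ B splits into 2 disjoint pieces (area 2.2921, area 1.4222).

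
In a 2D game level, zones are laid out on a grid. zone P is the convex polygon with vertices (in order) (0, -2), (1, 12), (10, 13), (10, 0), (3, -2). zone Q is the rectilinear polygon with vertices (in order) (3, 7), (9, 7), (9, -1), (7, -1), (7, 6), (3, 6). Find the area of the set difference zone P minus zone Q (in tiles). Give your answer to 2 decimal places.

|zone P| = 130.5, |zone P∩zone Q| = 19.1429.
|zone P ∖ zone Q| = |zone P| − |zone P∩zone Q| = 130.5 − 19.1429 = 111.36.

111.36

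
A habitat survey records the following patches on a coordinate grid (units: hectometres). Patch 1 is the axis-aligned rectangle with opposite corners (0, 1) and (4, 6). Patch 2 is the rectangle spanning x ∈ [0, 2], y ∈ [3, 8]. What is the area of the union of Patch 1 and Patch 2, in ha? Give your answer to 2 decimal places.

By inclusion–exclusion:
Individual areas: |Patch 1| = 20, |Patch 2| = 10.
|Patch 1∩Patch 2|: x∈[0,2], y∈[3,6] → 2·3 = 6.
|Patch 1 ∪ Patch 2| = 30 − 6 = 24.00.

24.00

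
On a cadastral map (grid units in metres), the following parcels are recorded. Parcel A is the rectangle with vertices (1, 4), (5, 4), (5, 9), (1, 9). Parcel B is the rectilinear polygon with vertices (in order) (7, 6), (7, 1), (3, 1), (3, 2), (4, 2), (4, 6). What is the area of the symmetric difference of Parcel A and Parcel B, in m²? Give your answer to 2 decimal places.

|Parcel A| = 20, |Parcel B| = 16, |Parcel A∩Parcel B| = 2.
|Parcel A △ Parcel B| = |Parcel A| + |Parcel B| − 2·|Parcel A∩Parcel B| = 20 + 16 − 4 = 32.00.

32.00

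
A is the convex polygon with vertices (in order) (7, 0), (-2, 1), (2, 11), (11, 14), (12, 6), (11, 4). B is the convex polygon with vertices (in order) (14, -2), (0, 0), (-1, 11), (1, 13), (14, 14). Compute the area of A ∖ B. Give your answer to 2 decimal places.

4.02

|A| = 129, |A∩B| = 124.9762.
|A ∖ B| = |A| − |A∩B| = 129 − 124.9762 = 4.02.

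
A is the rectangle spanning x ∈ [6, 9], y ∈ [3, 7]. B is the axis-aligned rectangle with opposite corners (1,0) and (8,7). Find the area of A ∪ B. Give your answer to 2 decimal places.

53.00

By inclusion–exclusion:
Individual areas: |A| = 12, |B| = 49.
|A∩B|: x∈[6,8], y∈[3,7] → 2·4 = 8.
|A ∪ B| = 61 − 8 = 53.00.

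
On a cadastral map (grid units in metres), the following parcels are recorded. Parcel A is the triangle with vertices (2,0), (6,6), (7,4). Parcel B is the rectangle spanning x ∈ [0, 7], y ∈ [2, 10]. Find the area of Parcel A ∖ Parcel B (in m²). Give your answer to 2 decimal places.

1.17

|Parcel A| = 7, |Parcel A∩Parcel B| = 5.8333.
|Parcel A ∖ Parcel B| = |Parcel A| − |Parcel A∩Parcel B| = 7 − 5.8333 = 1.17.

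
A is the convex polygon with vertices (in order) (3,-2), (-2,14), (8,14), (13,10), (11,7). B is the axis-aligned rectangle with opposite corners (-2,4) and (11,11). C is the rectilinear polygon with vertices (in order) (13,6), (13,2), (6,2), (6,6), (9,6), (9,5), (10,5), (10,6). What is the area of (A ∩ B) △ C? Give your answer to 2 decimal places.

88.21

|A ∩ B| = 72.7812.
|(A ∩ B) ∩ C| = 5.7847.
|(A ∩ B) △ C| = 72.7812 + 27 − 11.5694 = 88.21.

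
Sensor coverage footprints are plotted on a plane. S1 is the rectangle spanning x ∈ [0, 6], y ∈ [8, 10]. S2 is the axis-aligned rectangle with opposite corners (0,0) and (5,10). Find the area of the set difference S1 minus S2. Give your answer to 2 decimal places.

2.00

|S1∩S2|: x∈[0,5], y∈[8,10] → 5·2 = 10.
|S1| = 12.
|S1 ∖ S2| = |S1| − |S1∩S2| = 12 − 10 = 2.00.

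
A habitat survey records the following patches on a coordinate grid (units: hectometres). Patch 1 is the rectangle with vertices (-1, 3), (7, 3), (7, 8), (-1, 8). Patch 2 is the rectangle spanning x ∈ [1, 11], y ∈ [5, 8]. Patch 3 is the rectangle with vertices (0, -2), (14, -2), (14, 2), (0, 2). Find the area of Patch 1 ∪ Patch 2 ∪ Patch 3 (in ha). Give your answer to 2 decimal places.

108.00

By inclusion–exclusion:
Individual areas: |Patch 1| = 40, |Patch 2| = 30, |Patch 3| = 56.
|Patch 1∩Patch 2|: x∈[1,7], y∈[5,8] → 6·3 = 18.
|Patch 1∩Patch 3| = 0 (no overlap).
|Patch 2∩Patch 3| = 0 (no overlap).
|Patch 1∩Patch 2∩Patch 3| = 0.
|Patch 1 ∪ Patch 2 ∪ Patch 3| = 126 − 18 + 0 = 108.00.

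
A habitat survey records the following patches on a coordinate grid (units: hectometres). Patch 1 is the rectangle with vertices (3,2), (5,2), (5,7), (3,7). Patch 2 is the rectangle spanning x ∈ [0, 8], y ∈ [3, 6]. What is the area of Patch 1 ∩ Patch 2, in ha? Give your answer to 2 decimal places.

6.00

|Patch 1∩Patch 2|: x∈[3,5], y∈[3,6] → 2·3 = 6.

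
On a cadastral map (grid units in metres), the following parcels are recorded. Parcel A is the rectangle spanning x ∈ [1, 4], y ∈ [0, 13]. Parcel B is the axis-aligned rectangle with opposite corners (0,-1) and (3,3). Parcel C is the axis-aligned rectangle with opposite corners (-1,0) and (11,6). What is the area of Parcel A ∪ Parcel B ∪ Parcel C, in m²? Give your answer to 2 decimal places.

96.00

By inclusion–exclusion:
Individual areas: |Parcel A| = 39, |Parcel B| = 12, |Parcel C| = 72.
|Parcel A∩Parcel B|: x∈[1,3], y∈[0,3] → 2·3 = 6.
|Parcel A∩Parcel C|: x∈[1,4], y∈[0,6] → 3·6 = 18.
|Parcel B∩Parcel C|: x∈[0,3], y∈[0,3] → 3·3 = 9.
|Parcel A∩Parcel B∩Parcel C| = 6.
|Parcel A ∪ Parcel B ∪ Parcel C| = 123 − 33 + 6 = 96.00.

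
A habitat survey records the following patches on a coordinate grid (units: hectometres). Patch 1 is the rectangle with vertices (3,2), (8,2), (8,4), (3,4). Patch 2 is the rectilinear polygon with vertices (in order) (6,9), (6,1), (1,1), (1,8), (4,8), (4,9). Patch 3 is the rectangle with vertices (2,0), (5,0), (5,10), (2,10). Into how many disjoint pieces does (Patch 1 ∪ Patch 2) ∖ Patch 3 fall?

(Patch 1 ∪ Patch 2) ∖ Patch 3 splits into 2 disjoint pieces (area 12, area 7).

2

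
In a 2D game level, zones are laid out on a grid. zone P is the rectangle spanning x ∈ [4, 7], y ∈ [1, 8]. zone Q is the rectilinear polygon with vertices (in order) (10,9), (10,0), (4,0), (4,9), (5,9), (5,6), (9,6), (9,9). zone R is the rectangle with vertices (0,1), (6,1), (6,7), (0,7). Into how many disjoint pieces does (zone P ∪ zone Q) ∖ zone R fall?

1

(zone P ∪ zone Q) ∖ zone R is a single connected region.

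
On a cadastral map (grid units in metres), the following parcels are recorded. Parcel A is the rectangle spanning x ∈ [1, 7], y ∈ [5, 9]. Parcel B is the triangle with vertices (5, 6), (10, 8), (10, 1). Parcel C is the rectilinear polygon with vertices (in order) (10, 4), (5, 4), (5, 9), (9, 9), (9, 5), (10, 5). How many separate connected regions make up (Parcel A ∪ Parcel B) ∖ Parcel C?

3

(Parcel A ∪ Parcel B) ∖ Parcel C splits into 3 disjoint pieces (area 16, area 2.8, area 4.5).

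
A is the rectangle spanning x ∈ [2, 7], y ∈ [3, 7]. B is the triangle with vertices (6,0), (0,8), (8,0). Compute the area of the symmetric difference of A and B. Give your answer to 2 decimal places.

23.08

|A| = 20, |B| = 8, |A∩B| = 2.4583.
|A △ B| = |A| + |B| − 2·|A∩B| = 20 + 8 − 4.9167 = 23.08.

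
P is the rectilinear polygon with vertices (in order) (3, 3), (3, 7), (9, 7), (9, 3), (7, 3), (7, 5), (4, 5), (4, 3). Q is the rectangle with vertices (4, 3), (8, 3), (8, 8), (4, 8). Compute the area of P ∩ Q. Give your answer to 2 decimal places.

10.00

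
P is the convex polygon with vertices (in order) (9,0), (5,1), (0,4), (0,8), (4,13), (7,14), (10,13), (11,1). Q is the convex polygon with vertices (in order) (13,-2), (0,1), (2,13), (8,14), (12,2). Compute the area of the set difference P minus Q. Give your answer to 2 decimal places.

|P| = 114.5, |P∩Q| = 103.8364.
|P ∖ Q| = |P| − |P∩Q| = 114.5 − 103.8364 = 10.66.

10.66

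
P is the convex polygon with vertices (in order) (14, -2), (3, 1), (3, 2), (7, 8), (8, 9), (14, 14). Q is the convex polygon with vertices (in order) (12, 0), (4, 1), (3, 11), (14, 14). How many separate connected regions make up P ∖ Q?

P ∖ Q is a single connected region.

1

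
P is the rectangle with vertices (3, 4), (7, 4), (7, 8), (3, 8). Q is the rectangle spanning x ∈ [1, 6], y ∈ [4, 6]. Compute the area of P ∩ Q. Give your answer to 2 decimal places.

|P∩Q|: x∈[3,6], y∈[4,6] → 3·2 = 6.

6.00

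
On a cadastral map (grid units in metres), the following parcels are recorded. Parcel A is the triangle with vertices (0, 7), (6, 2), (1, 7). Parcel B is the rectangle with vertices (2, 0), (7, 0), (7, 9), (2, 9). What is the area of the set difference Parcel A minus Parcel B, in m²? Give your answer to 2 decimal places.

1.17

|Parcel A| = 2.5, |Parcel A∩Parcel B| = 1.3333.
|Parcel A ∖ Parcel B| = |Parcel A| − |Parcel A∩Parcel B| = 2.5 − 1.3333 = 1.17.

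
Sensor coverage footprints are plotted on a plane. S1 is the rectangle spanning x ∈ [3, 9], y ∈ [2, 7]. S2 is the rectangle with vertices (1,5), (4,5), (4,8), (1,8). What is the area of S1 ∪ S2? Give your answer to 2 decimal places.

37.00

By inclusion–exclusion:
Individual areas: |S1| = 30, |S2| = 9.
|S1∩S2|: x∈[3,4], y∈[5,7] → 1·2 = 2.
|S1 ∪ S2| = 39 − 2 = 37.00.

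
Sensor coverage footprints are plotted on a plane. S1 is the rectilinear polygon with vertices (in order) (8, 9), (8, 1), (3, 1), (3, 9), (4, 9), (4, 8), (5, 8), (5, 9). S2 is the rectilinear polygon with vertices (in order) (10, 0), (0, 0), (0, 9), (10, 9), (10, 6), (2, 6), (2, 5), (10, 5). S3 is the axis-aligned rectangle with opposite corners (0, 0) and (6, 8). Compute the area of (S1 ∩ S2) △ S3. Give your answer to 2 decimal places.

46.00

|S1 ∩ S2| = 34.
|(S1 ∩ S2) ∩ S3| = 18.
|(S1 ∩ S2) △ S3| = 34 + 48 − 36 = 46.00.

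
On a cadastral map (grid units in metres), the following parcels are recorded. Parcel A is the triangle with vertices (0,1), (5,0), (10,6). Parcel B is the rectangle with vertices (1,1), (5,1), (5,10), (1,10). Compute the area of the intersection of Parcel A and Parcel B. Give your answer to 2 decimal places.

The intersection is the polygon with vertices (5,3.5), (5,1), (1,1), (1,1.5).
By the shoelace formula its area is 6.00.

6.00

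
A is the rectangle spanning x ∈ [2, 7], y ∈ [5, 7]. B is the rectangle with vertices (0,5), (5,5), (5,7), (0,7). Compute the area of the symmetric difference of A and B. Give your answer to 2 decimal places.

8.00

|A∩B|: x∈[2,5], y∈[5,7] → 3·2 = 6.
|A △ B| = |A| + |B| − 2·|A∩B| = 10 + 10 − 12 = 8.00.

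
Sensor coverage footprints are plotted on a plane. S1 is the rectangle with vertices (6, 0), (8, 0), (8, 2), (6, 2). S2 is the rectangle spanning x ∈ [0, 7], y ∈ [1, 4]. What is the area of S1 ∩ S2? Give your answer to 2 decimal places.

1.00

|S1∩S2|: x∈[6,7], y∈[1,2] → 1·1 = 1.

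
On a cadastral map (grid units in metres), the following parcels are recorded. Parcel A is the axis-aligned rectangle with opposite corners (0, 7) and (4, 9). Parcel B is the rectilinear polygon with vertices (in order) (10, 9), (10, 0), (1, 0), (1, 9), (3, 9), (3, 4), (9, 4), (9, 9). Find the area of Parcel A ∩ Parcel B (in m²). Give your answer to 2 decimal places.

4.00

The intersection is the polygon with vertices (3,9), (3,7), (1,7), (1,9).
By the shoelace formula its area is 4.00.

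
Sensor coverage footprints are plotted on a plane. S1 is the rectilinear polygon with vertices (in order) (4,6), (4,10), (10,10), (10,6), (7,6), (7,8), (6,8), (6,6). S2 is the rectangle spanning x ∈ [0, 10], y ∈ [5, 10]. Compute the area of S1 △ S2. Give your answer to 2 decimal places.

|S1| = 22, |S2| = 50, |S1∩S2| = 22.
|S1 △ S2| = |S1| + |S2| − 2·|S1∩S2| = 22 + 50 − 44 = 28.00.

28.00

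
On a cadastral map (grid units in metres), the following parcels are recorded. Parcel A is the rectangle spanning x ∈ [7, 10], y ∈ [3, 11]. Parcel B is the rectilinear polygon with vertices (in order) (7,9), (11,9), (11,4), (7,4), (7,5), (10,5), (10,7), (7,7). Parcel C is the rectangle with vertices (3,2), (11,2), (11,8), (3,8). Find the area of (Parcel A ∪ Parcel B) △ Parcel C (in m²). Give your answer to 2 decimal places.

39.00

|Parcel A ∪ Parcel B| = 29.
|(Parcel A ∪ Parcel B) ∩ Parcel C| = 19.
|(Parcel A ∪ Parcel B) △ Parcel C| = 29 + 48 − 38 = 39.00.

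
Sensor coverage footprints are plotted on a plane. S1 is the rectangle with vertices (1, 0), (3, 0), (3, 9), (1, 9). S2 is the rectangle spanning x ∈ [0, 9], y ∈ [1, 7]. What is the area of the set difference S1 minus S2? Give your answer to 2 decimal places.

6.00

|S1∩S2|: x∈[1,3], y∈[1,7] → 2·6 = 12.
|S1| = 18.
|S1 ∖ S2| = |S1| − |S1∩S2| = 18 − 12 = 6.00.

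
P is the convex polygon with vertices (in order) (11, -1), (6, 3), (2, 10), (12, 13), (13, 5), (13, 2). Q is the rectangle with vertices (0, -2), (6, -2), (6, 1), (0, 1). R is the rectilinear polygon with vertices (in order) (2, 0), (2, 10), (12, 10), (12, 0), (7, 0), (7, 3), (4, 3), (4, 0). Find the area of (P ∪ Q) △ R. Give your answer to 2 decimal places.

61.22

|P ∪ Q| = 110.
|(P ∪ Q) ∩ R| = 69.8917.
|(P ∪ Q) △ R| = 110 + 91 − 139.7833 = 61.22.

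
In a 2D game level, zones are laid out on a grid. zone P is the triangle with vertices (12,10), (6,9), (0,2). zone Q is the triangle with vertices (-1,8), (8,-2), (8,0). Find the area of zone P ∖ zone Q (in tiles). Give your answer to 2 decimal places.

|zone P| = 18, |zone P∩zone Q| = 0.5669.
|zone P ∖ zone Q| = |zone P| − |zone P∩zone Q| = 18 − 0.5669 = 17.43.

17.43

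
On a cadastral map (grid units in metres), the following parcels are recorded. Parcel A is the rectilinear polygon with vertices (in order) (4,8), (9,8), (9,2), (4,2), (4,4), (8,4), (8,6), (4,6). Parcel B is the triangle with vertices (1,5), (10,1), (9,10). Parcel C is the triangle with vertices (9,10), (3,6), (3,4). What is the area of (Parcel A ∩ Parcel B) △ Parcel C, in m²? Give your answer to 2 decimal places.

18.53

|Parcel A ∩ Parcel B| = 17.8625.
|(Parcel A ∩ Parcel B) ∩ Parcel C| = 2.6667.
|(Parcel A ∩ Parcel B) △ Parcel C| = 17.8625 + 6 − 5.3333 = 18.53.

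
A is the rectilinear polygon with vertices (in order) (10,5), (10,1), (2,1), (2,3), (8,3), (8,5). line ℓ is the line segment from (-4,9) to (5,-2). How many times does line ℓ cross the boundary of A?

2

The segment meets the boundary at (2.545,1), (2,1.667).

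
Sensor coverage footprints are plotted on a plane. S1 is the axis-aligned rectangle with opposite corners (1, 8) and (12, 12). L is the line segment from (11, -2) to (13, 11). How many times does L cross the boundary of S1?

0

The segment lies entirely outside S1 and never meets its boundary.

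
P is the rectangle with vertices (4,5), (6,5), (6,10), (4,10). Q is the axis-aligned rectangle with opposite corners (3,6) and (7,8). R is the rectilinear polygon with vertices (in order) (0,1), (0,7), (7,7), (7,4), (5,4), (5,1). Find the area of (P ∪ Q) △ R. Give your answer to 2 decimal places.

38.00

|P ∪ Q| = 14.
|(P ∪ Q) ∩ R| = 6.
|(P ∪ Q) △ R| = 14 + 36 − 12 = 38.00.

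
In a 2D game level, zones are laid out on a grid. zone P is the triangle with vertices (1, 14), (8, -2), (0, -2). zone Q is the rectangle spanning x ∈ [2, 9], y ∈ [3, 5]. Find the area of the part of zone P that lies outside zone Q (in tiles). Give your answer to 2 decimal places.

57.25

|zone P| = 64, |zone P∩zone Q| = 6.75.
|zone P ∖ zone Q| = |zone P| − |zone P∩zone Q| = 64 − 6.75 = 57.25.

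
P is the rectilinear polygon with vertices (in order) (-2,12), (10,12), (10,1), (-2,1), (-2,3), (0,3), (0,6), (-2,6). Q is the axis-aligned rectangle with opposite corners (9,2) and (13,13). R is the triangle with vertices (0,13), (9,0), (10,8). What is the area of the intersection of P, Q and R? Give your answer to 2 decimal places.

4.00

The intersection is the polygon with vertices (9,2), (9,8.5), (10,8), (9.25,2).
By the shoelace formula its area is 4.00.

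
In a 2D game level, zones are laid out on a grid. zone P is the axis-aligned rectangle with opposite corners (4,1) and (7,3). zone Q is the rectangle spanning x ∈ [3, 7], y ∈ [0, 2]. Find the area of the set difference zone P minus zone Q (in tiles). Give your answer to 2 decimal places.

3.00

|zone P∩zone Q|: x∈[4,7], y∈[1,2] → 3·1 = 3.
|zone P| = 6.
|zone P ∖ zone Q| = |zone P| − |zone P∩zone Q| = 6 − 3 = 3.00.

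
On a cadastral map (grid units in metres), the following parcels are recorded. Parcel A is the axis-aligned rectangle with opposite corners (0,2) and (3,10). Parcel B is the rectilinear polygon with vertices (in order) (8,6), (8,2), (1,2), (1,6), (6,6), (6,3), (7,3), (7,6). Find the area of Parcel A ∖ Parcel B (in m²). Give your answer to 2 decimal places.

|Parcel A| = 24, |Parcel A∩Parcel B| = 8.
|Parcel A ∖ Parcel B| = |Parcel A| − |Parcel A∩Parcel B| = 24 − 8 = 16.00.

16.00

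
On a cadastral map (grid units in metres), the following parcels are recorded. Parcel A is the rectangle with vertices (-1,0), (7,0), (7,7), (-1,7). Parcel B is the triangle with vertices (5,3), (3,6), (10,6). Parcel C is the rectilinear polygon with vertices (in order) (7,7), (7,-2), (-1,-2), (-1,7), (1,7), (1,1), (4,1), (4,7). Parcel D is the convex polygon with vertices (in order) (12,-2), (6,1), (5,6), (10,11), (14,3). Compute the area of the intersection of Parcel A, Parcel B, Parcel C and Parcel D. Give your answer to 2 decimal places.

The intersection is the polygon with vertices (7,6), (7,4.2), (5.536,3.321), (5,6).
By the shoelace formula its area is 4.00.

4.00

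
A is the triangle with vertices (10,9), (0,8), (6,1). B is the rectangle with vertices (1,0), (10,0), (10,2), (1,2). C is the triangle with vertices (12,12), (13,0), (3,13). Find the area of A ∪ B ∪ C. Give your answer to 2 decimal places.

By inclusion–exclusion:
Individual areas: |A| = 38, |B| = 18, |C| = 53.5.
|A∩B| = 0.6786.
|A∩C| = 5.3484.
|B∩C| = 0.
|A∩B∩C| = 0.
|A ∪ B ∪ C| = 109.5 − 6.0269 + 0 = 103.47.

103.47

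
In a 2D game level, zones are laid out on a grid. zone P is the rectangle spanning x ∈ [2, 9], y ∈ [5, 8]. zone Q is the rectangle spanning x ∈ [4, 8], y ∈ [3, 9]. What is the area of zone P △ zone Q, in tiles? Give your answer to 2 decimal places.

|zone P∩zone Q|: x∈[4,8], y∈[5,8] → 4·3 = 12.
|zone P △ zone Q| = |zone P| + |zone Q| − 2·|zone P∩zone Q| = 21 + 24 − 24 = 21.00.

21.00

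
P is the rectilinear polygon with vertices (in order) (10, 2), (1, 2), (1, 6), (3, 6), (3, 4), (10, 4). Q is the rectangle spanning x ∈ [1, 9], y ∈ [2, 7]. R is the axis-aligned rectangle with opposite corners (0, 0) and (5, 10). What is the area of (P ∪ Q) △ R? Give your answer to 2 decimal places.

52.00

|P ∪ Q| = 42.
|(P ∪ Q) ∩ R| = 20.
|(P ∪ Q) △ R| = 42 + 50 − 40 = 52.00.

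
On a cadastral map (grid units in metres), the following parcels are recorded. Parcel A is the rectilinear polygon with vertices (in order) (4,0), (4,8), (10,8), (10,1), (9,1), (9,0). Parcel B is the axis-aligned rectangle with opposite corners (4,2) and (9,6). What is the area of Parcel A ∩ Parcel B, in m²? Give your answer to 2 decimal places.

The intersection is the polygon with vertices (4,6), (9,6), (9,2), (4,2).
By the shoelace formula its area is 20.00.

20.00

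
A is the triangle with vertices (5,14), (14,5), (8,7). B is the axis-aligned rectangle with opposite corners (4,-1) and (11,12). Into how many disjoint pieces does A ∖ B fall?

A ∖ B splits into 2 disjoint pieces (area 1.1429, area 3).

2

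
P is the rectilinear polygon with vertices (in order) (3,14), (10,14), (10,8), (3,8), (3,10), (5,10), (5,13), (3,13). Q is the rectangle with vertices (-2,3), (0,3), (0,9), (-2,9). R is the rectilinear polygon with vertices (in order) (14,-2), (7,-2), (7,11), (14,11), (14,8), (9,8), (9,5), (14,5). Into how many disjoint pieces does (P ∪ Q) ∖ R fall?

(P ∪ Q) ∖ R splits into 2 disjoint pieces (area 27, area 12).

2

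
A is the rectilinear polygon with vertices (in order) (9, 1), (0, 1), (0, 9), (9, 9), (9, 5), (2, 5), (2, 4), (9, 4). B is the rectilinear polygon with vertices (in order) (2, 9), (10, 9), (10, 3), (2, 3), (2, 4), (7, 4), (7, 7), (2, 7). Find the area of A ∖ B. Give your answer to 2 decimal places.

|A| = 65, |A∩B| = 25.
|A ∖ B| = |A| − |A∩B| = 65 − 25 = 40.00.

40.00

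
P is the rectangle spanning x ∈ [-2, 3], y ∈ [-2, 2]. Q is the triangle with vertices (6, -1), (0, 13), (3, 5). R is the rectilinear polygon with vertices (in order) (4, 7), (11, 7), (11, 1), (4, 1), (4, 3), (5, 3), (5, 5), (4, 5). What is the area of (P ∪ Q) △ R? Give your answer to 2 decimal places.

|P ∪ Q| = 23.
|(P ∪ Q) ∩ R| = 0.4286.
|(P ∪ Q) △ R| = 23 + 40 − 0.8571 = 62.14.

62.14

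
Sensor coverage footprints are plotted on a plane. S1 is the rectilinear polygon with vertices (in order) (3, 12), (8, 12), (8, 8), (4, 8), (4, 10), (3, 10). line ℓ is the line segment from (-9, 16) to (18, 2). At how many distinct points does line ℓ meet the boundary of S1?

2

The segment meets the boundary at (6.429,8), (4,9.259).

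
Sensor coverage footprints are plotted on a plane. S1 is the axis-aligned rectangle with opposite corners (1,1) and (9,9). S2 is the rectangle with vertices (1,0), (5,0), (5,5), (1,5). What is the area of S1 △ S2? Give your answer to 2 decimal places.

52.00

|S1∩S2|: x∈[1,5], y∈[1,5] → 4·4 = 16.
|S1 △ S2| = |S1| + |S2| − 2·|S1∩S2| = 64 + 20 − 32 = 52.00.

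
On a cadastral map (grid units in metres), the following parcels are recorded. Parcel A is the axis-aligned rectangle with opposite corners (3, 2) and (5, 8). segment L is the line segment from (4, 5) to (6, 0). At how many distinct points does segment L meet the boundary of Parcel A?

1

The segment meets the boundary at (5,2.5).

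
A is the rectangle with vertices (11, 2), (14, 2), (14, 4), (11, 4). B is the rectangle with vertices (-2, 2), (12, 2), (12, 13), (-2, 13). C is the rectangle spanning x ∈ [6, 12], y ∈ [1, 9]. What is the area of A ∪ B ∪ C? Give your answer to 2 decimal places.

By inclusion–exclusion:
Individual areas: |A| = 6, |B| = 154, |C| = 48.
|A∩B|: x∈[11,12], y∈[2,4] → 1·2 = 2.
|A∩C|: x∈[11,12], y∈[2,4] → 1·2 = 2.
|B∩C|: x∈[6,12], y∈[2,9] → 6·7 = 42.
|A∩B∩C| = 2.
|A ∪ B ∪ C| = 208 − 46 + 2 = 164.00.

164.00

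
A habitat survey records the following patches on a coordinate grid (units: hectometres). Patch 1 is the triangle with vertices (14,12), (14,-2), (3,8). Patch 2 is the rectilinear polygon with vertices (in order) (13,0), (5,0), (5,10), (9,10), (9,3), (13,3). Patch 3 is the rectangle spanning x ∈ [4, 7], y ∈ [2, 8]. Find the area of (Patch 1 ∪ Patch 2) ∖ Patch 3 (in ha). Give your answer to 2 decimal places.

86.88

|Patch 1 ∪ Patch 2| = 100.2455.
|(Patch 1 ∪ Patch 2) ∩ Patch 3| = 13.3636.
|(Patch 1 ∪ Patch 2) ∖ Patch 3| = 100.2455 − 13.3636 = 86.88.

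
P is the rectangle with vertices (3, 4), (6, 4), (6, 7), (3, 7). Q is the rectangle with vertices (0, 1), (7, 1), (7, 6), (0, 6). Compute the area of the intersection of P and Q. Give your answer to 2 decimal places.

|P∩Q|: x∈[3,6], y∈[4,6] → 3·2 = 6.

6.00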